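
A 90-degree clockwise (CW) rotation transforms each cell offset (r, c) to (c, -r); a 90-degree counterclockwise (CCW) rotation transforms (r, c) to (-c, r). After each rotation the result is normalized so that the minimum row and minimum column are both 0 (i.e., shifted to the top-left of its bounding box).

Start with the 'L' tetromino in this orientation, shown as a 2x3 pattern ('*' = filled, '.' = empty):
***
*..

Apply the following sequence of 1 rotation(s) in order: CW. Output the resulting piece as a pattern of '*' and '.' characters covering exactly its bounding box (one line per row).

Start:
***
*..
After rotation 1 (CW):
**
.*
.*

Answer: **
.*
.*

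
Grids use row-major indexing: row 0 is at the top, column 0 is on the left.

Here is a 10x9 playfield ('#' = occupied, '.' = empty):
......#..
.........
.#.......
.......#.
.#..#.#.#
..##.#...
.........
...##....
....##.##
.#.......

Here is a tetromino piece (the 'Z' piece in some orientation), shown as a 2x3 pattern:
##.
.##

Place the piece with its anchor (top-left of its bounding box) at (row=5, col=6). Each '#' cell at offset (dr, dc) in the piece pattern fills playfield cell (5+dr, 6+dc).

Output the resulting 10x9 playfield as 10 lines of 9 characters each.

Answer: ......#..
.........
.#.......
.......#.
.#..#.#.#
..##.###.
.......##
...##....
....##.##
.#.......

Derivation:
Fill (5+0,6+0) = (5,6)
Fill (5+0,6+1) = (5,7)
Fill (5+1,6+1) = (6,7)
Fill (5+1,6+2) = (6,8)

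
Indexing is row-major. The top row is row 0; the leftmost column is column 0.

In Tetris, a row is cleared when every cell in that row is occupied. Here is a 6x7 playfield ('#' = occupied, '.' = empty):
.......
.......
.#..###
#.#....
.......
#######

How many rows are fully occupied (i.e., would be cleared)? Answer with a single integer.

Answer: 1

Derivation:
Check each row:
  row 0: 7 empty cells -> not full
  row 1: 7 empty cells -> not full
  row 2: 3 empty cells -> not full
  row 3: 5 empty cells -> not full
  row 4: 7 empty cells -> not full
  row 5: 0 empty cells -> FULL (clear)
Total rows cleared: 1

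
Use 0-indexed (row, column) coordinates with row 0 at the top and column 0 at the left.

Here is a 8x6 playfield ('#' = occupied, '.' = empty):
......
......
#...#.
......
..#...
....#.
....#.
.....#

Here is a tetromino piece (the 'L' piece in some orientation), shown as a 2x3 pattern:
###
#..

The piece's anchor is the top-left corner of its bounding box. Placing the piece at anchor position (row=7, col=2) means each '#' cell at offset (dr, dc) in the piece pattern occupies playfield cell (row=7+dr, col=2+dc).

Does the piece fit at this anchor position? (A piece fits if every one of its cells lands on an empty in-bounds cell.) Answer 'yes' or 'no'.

Check each piece cell at anchor (7, 2):
  offset (0,0) -> (7,2): empty -> OK
  offset (0,1) -> (7,3): empty -> OK
  offset (0,2) -> (7,4): empty -> OK
  offset (1,0) -> (8,2): out of bounds -> FAIL
All cells valid: no

Answer: no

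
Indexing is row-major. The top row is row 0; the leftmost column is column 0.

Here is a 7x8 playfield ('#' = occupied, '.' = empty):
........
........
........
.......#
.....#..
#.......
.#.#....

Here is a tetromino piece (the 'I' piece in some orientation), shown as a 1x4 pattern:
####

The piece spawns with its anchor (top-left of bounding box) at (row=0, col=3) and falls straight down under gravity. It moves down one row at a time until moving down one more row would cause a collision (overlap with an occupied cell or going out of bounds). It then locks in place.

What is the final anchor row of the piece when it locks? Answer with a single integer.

Answer: 3

Derivation:
Spawn at (row=0, col=3). Try each row:
  row 0: fits
  row 1: fits
  row 2: fits
  row 3: fits
  row 4: blocked -> lock at row 3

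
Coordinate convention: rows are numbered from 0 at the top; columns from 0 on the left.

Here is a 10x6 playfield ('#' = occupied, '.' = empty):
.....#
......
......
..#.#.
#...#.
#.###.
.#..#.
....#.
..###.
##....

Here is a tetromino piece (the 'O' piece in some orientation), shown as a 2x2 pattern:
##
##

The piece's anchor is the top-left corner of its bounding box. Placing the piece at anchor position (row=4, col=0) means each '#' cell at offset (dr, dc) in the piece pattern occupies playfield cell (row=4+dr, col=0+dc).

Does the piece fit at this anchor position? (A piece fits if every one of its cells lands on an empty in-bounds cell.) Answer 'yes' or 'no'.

Check each piece cell at anchor (4, 0):
  offset (0,0) -> (4,0): occupied ('#') -> FAIL
  offset (0,1) -> (4,1): empty -> OK
  offset (1,0) -> (5,0): occupied ('#') -> FAIL
  offset (1,1) -> (5,1): empty -> OK
All cells valid: no

Answer: no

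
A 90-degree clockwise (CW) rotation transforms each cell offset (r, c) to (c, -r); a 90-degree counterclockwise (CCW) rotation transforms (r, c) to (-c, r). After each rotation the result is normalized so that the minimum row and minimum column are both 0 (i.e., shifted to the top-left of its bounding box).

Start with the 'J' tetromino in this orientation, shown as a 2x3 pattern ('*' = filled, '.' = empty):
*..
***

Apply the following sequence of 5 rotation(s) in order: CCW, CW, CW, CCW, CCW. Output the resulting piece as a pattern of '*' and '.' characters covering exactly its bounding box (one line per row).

Start:
*..
***
After rotation 1 (CCW):
.*
.*
**
After rotation 2 (CW):
*..
***
After rotation 3 (CW):
**
*.
*.
After rotation 4 (CCW):
*..
***
After rotation 5 (CCW):
.*
.*
**

Answer: .*
.*
**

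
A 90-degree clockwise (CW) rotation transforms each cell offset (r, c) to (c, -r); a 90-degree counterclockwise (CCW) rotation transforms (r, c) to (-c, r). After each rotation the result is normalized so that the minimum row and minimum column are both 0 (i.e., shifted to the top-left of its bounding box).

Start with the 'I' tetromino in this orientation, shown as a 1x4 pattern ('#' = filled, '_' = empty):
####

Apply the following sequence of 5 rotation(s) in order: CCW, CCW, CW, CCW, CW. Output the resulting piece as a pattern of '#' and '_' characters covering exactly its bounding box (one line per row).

Answer: #
#
#
#

Derivation:
Start:
####
After rotation 1 (CCW):
#
#
#
#
After rotation 2 (CCW):
####
After rotation 3 (CW):
#
#
#
#
After rotation 4 (CCW):
####
After rotation 5 (CW):
#
#
#
#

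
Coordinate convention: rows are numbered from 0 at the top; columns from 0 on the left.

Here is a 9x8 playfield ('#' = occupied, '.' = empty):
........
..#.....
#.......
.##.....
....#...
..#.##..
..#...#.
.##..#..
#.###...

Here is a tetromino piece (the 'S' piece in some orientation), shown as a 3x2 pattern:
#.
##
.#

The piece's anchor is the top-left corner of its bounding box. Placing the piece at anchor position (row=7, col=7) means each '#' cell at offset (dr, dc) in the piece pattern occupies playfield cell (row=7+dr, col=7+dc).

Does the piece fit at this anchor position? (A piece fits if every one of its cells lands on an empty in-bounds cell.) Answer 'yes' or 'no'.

Check each piece cell at anchor (7, 7):
  offset (0,0) -> (7,7): empty -> OK
  offset (1,0) -> (8,7): empty -> OK
  offset (1,1) -> (8,8): out of bounds -> FAIL
  offset (2,1) -> (9,8): out of bounds -> FAIL
All cells valid: no

Answer: no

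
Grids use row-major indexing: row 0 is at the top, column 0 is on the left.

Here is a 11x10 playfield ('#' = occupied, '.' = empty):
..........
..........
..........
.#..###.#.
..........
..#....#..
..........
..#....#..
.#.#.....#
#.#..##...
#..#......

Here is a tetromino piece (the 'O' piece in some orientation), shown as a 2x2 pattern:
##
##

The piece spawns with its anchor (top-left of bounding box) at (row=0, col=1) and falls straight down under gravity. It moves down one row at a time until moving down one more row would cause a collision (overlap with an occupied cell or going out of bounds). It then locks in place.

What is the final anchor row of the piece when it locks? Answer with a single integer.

Answer: 1

Derivation:
Spawn at (row=0, col=1). Try each row:
  row 0: fits
  row 1: fits
  row 2: blocked -> lock at row 1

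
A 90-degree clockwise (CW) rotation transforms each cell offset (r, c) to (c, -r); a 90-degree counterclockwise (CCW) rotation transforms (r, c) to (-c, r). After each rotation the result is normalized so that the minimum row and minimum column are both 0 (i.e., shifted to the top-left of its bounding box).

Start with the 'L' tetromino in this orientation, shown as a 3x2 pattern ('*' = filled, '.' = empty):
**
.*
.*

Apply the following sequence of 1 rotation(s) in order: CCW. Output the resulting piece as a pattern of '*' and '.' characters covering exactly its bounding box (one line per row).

Answer: ***
*..

Derivation:
Start:
**
.*
.*
After rotation 1 (CCW):
***
*..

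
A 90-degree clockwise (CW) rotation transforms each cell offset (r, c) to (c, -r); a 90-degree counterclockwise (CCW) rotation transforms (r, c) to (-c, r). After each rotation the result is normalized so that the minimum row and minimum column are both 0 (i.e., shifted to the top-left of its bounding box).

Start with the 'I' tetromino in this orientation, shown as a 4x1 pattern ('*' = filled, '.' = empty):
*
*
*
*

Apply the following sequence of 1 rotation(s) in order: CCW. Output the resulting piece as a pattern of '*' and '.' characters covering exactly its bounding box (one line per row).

Answer: ****

Derivation:
Start:
*
*
*
*
After rotation 1 (CCW):
****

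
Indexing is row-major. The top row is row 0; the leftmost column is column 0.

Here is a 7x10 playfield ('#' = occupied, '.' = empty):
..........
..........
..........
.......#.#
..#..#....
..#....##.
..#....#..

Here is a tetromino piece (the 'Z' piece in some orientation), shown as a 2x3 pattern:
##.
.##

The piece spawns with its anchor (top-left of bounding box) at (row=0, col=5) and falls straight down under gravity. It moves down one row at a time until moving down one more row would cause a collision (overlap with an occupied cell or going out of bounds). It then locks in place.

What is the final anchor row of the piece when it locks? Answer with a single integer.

Spawn at (row=0, col=5). Try each row:
  row 0: fits
  row 1: fits
  row 2: blocked -> lock at row 1

Answer: 1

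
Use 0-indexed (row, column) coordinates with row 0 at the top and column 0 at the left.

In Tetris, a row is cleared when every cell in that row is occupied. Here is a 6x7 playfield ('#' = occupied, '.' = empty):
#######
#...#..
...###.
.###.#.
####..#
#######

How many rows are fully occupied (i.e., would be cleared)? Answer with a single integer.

Answer: 2

Derivation:
Check each row:
  row 0: 0 empty cells -> FULL (clear)
  row 1: 5 empty cells -> not full
  row 2: 4 empty cells -> not full
  row 3: 3 empty cells -> not full
  row 4: 2 empty cells -> not full
  row 5: 0 empty cells -> FULL (clear)
Total rows cleared: 2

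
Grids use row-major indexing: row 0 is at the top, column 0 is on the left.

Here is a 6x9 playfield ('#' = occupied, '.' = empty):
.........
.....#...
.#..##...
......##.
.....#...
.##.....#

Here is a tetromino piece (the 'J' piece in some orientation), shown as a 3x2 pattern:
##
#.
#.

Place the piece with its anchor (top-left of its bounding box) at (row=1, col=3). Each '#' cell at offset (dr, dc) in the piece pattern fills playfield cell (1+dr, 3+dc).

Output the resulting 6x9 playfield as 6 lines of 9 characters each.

Fill (1+0,3+0) = (1,3)
Fill (1+0,3+1) = (1,4)
Fill (1+1,3+0) = (2,3)
Fill (1+2,3+0) = (3,3)

Answer: .........
...###...
.#.###...
...#..##.
.....#...
.##.....#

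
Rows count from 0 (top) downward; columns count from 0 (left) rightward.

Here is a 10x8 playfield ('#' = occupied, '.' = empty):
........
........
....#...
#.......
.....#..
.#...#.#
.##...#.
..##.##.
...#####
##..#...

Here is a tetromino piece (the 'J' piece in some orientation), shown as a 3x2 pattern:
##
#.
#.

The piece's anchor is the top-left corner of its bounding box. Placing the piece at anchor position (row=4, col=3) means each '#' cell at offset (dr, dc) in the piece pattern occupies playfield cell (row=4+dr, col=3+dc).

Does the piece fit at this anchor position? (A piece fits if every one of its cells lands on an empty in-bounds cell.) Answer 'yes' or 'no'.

Check each piece cell at anchor (4, 3):
  offset (0,0) -> (4,3): empty -> OK
  offset (0,1) -> (4,4): empty -> OK
  offset (1,0) -> (5,3): empty -> OK
  offset (2,0) -> (6,3): empty -> OK
All cells valid: yes

Answer: yes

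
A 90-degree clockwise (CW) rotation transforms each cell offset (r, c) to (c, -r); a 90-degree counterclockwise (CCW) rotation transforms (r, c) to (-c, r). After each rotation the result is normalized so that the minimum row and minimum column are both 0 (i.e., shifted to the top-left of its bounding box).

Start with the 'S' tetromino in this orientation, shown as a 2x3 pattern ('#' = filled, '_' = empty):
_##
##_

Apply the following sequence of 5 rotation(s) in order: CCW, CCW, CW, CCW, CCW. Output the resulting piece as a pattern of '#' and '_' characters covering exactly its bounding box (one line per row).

Answer: #_
##
_#

Derivation:
Start:
_##
##_
After rotation 1 (CCW):
#_
##
_#
After rotation 2 (CCW):
_##
##_
After rotation 3 (CW):
#_
##
_#
After rotation 4 (CCW):
_##
##_
After rotation 5 (CCW):
#_
##
_#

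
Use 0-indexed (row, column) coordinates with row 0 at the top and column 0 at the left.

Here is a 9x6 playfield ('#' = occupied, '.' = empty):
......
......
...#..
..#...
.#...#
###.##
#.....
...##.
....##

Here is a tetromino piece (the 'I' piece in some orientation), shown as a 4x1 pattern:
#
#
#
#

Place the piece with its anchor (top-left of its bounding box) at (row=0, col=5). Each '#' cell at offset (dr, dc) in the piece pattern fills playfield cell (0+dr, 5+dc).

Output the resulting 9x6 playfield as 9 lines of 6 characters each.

Answer: .....#
.....#
...#.#
..#..#
.#...#
###.##
#.....
...##.
....##

Derivation:
Fill (0+0,5+0) = (0,5)
Fill (0+1,5+0) = (1,5)
Fill (0+2,5+0) = (2,5)
Fill (0+3,5+0) = (3,5)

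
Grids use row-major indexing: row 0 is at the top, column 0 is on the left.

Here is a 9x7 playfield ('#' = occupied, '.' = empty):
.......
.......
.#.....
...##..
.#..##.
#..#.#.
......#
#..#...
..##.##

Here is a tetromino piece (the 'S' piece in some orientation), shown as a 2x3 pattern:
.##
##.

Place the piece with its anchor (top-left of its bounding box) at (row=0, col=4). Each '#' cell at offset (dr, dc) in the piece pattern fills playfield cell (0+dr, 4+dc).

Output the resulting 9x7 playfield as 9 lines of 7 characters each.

Fill (0+0,4+1) = (0,5)
Fill (0+0,4+2) = (0,6)
Fill (0+1,4+0) = (1,4)
Fill (0+1,4+1) = (1,5)

Answer: .....##
....##.
.#.....
...##..
.#..##.
#..#.#.
......#
#..#...
..##.##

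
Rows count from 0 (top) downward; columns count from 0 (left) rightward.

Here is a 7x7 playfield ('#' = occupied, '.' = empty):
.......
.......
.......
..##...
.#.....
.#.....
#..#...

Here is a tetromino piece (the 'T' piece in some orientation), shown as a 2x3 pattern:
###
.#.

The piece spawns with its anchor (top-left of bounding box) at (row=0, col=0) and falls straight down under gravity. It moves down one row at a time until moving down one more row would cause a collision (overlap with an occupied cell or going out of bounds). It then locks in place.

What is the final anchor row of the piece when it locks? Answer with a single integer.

Answer: 2

Derivation:
Spawn at (row=0, col=0). Try each row:
  row 0: fits
  row 1: fits
  row 2: fits
  row 3: blocked -> lock at row 2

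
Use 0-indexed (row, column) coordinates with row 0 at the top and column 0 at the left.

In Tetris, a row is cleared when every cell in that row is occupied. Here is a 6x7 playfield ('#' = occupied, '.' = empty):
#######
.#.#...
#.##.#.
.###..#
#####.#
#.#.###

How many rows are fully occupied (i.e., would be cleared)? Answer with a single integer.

Answer: 1

Derivation:
Check each row:
  row 0: 0 empty cells -> FULL (clear)
  row 1: 5 empty cells -> not full
  row 2: 3 empty cells -> not full
  row 3: 3 empty cells -> not full
  row 4: 1 empty cell -> not full
  row 5: 2 empty cells -> not full
Total rows cleared: 1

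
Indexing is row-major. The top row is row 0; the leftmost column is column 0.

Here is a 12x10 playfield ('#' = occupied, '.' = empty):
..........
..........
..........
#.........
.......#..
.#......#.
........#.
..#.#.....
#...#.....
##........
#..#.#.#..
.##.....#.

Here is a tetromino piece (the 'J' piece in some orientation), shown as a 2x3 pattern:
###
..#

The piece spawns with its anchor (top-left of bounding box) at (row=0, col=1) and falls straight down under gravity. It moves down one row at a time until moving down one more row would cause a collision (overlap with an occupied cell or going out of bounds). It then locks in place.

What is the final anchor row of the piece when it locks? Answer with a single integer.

Spawn at (row=0, col=1). Try each row:
  row 0: fits
  row 1: fits
  row 2: fits
  row 3: fits
  row 4: fits
  row 5: blocked -> lock at row 4

Answer: 4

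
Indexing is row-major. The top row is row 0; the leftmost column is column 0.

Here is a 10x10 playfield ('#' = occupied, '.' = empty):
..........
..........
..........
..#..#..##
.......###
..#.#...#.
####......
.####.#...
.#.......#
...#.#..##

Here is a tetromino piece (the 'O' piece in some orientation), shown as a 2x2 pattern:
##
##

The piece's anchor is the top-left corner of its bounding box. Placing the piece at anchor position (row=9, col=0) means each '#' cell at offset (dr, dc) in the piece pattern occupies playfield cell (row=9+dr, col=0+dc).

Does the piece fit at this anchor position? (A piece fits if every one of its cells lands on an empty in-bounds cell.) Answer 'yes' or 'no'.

Check each piece cell at anchor (9, 0):
  offset (0,0) -> (9,0): empty -> OK
  offset (0,1) -> (9,1): empty -> OK
  offset (1,0) -> (10,0): out of bounds -> FAIL
  offset (1,1) -> (10,1): out of bounds -> FAIL
All cells valid: no

Answer: no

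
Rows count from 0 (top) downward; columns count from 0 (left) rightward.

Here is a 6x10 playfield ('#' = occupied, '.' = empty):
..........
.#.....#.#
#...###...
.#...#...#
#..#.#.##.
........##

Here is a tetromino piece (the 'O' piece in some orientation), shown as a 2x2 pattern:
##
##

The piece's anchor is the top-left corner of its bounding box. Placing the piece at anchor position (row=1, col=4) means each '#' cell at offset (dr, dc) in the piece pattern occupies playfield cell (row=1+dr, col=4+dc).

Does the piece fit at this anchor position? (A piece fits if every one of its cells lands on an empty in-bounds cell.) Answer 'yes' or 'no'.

Answer: no

Derivation:
Check each piece cell at anchor (1, 4):
  offset (0,0) -> (1,4): empty -> OK
  offset (0,1) -> (1,5): empty -> OK
  offset (1,0) -> (2,4): occupied ('#') -> FAIL
  offset (1,1) -> (2,5): occupied ('#') -> FAIL
All cells valid: no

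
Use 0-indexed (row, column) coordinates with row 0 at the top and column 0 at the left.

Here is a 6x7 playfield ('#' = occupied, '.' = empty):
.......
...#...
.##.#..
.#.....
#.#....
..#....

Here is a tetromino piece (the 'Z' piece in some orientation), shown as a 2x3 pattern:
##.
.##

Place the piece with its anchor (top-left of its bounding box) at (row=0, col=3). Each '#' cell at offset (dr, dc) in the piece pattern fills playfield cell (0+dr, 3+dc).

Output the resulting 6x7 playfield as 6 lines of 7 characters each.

Fill (0+0,3+0) = (0,3)
Fill (0+0,3+1) = (0,4)
Fill (0+1,3+1) = (1,4)
Fill (0+1,3+2) = (1,5)

Answer: ...##..
...###.
.##.#..
.#.....
#.#....
..#....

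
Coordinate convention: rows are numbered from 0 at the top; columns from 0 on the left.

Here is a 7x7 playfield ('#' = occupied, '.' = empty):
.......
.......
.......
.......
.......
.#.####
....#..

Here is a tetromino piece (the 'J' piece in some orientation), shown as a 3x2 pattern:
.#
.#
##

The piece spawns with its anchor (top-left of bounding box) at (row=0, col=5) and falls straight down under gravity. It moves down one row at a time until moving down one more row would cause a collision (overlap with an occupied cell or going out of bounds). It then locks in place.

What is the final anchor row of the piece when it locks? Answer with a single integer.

Spawn at (row=0, col=5). Try each row:
  row 0: fits
  row 1: fits
  row 2: fits
  row 3: blocked -> lock at row 2

Answer: 2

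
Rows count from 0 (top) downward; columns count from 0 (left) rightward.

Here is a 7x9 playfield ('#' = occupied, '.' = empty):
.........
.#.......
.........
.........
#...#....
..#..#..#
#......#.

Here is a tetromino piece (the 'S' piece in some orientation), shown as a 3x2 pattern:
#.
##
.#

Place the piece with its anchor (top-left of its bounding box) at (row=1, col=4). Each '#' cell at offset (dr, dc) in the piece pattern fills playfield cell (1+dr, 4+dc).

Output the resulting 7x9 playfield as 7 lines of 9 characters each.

Answer: .........
.#..#....
....##...
.....#...
#...#....
..#..#..#
#......#.

Derivation:
Fill (1+0,4+0) = (1,4)
Fill (1+1,4+0) = (2,4)
Fill (1+1,4+1) = (2,5)
Fill (1+2,4+1) = (3,5)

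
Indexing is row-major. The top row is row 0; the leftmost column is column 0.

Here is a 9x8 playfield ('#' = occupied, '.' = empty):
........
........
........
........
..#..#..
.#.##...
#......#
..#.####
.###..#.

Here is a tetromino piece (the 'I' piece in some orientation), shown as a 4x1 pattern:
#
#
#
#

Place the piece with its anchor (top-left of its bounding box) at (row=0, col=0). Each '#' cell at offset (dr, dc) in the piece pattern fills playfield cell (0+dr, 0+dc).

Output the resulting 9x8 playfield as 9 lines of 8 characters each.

Answer: #.......
#.......
#.......
#.......
..#..#..
.#.##...
#......#
..#.####
.###..#.

Derivation:
Fill (0+0,0+0) = (0,0)
Fill (0+1,0+0) = (1,0)
Fill (0+2,0+0) = (2,0)
Fill (0+3,0+0) = (3,0)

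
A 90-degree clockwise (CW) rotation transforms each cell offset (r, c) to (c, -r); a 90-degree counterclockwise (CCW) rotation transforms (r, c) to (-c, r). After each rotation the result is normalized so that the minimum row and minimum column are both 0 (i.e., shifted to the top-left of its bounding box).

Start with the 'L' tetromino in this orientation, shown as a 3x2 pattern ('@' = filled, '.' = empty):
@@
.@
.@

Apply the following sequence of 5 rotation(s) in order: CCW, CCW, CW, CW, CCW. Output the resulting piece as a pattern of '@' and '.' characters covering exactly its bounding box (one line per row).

Answer: @@@
@..

Derivation:
Start:
@@
.@
.@
After rotation 1 (CCW):
@@@
@..
After rotation 2 (CCW):
@.
@.
@@
After rotation 3 (CW):
@@@
@..
After rotation 4 (CW):
@@
.@
.@
After rotation 5 (CCW):
@@@
@..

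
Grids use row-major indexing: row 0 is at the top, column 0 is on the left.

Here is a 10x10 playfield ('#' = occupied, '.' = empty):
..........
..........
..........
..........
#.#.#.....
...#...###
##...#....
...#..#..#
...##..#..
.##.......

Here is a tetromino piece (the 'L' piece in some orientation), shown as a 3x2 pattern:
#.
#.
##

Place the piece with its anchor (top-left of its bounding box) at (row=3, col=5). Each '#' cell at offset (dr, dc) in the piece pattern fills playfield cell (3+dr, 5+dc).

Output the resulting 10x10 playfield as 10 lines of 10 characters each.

Fill (3+0,5+0) = (3,5)
Fill (3+1,5+0) = (4,5)
Fill (3+2,5+0) = (5,5)
Fill (3+2,5+1) = (5,6)

Answer: ..........
..........
..........
.....#....
#.#.##....
...#.#####
##...#....
...#..#..#
...##..#..
.##.......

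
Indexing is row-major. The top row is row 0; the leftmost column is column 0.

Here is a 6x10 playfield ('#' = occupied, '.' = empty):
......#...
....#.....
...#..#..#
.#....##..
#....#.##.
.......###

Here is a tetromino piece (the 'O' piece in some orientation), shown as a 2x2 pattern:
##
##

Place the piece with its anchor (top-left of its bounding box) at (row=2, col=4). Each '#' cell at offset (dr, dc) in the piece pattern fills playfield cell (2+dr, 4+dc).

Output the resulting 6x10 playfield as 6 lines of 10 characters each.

Answer: ......#...
....#.....
...####..#
.#..####..
#....#.##.
.......###

Derivation:
Fill (2+0,4+0) = (2,4)
Fill (2+0,4+1) = (2,5)
Fill (2+1,4+0) = (3,4)
Fill (2+1,4+1) = (3,5)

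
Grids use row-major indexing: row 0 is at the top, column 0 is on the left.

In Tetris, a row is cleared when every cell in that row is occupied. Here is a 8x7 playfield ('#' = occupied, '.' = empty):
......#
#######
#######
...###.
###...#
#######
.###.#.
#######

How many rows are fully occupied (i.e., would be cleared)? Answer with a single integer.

Answer: 4

Derivation:
Check each row:
  row 0: 6 empty cells -> not full
  row 1: 0 empty cells -> FULL (clear)
  row 2: 0 empty cells -> FULL (clear)
  row 3: 4 empty cells -> not full
  row 4: 3 empty cells -> not full
  row 5: 0 empty cells -> FULL (clear)
  row 6: 3 empty cells -> not full
  row 7: 0 empty cells -> FULL (clear)
Total rows cleared: 4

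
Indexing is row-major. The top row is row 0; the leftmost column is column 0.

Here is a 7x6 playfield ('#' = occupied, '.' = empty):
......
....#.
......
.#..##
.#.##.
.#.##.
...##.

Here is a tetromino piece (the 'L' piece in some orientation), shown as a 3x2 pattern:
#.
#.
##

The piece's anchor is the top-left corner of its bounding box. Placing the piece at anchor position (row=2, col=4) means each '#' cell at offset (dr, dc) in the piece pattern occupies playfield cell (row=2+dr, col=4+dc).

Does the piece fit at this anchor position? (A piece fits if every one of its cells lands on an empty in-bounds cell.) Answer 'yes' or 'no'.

Answer: no

Derivation:
Check each piece cell at anchor (2, 4):
  offset (0,0) -> (2,4): empty -> OK
  offset (1,0) -> (3,4): occupied ('#') -> FAIL
  offset (2,0) -> (4,4): occupied ('#') -> FAIL
  offset (2,1) -> (4,5): empty -> OK
All cells valid: no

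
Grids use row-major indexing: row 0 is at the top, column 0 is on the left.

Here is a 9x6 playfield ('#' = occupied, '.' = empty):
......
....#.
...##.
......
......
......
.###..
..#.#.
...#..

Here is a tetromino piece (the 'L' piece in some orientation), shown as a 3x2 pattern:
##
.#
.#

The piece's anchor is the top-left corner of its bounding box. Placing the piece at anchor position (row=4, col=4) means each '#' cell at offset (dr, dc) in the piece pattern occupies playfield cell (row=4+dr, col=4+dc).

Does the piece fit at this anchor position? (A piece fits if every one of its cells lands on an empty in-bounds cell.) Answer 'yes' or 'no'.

Check each piece cell at anchor (4, 4):
  offset (0,0) -> (4,4): empty -> OK
  offset (0,1) -> (4,5): empty -> OK
  offset (1,1) -> (5,5): empty -> OK
  offset (2,1) -> (6,5): empty -> OK
All cells valid: yes

Answer: yes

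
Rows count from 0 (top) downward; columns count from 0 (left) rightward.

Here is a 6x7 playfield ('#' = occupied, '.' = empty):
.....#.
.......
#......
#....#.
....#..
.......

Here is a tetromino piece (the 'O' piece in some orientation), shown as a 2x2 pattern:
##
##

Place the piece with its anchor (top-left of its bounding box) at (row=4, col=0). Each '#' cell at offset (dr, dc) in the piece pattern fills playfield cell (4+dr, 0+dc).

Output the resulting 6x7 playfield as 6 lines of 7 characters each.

Fill (4+0,0+0) = (4,0)
Fill (4+0,0+1) = (4,1)
Fill (4+1,0+0) = (5,0)
Fill (4+1,0+1) = (5,1)

Answer: .....#.
.......
#......
#....#.
##..#..
##.....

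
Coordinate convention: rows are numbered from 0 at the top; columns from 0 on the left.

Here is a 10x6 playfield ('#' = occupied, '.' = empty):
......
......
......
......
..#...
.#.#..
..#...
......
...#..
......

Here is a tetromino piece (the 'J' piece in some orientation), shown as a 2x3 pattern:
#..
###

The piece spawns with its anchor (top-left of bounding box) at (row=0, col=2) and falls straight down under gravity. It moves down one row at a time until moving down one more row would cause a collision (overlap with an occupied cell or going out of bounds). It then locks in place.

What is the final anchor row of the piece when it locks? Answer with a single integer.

Spawn at (row=0, col=2). Try each row:
  row 0: fits
  row 1: fits
  row 2: fits
  row 3: blocked -> lock at row 2

Answer: 2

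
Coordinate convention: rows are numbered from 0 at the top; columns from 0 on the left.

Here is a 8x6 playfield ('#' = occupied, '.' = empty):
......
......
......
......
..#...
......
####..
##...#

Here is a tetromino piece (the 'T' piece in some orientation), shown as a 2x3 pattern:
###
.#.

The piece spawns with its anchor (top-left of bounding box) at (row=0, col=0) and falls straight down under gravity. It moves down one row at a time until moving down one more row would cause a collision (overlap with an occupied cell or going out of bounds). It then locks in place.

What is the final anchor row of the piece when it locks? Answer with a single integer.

Spawn at (row=0, col=0). Try each row:
  row 0: fits
  row 1: fits
  row 2: fits
  row 3: fits
  row 4: blocked -> lock at row 3

Answer: 3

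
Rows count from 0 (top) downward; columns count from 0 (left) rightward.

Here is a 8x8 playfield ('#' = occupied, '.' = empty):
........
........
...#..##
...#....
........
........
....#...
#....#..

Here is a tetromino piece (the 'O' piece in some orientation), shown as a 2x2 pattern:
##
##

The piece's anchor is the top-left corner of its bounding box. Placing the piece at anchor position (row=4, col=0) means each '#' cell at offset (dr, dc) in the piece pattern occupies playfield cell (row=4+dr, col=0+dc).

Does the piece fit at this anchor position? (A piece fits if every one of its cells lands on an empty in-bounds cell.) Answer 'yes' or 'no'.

Check each piece cell at anchor (4, 0):
  offset (0,0) -> (4,0): empty -> OK
  offset (0,1) -> (4,1): empty -> OK
  offset (1,0) -> (5,0): empty -> OK
  offset (1,1) -> (5,1): empty -> OK
All cells valid: yes

Answer: yes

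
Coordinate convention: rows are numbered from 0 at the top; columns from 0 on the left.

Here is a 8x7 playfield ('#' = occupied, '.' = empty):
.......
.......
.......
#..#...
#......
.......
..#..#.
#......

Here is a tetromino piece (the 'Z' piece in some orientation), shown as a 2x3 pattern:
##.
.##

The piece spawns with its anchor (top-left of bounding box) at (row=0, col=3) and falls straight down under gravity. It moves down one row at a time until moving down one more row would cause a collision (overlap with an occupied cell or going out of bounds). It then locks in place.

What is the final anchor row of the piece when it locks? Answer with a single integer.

Spawn at (row=0, col=3). Try each row:
  row 0: fits
  row 1: fits
  row 2: fits
  row 3: blocked -> lock at row 2

Answer: 2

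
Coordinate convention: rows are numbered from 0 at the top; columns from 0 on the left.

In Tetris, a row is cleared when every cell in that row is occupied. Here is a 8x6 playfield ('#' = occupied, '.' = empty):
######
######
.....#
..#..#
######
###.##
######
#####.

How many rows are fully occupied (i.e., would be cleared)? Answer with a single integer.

Answer: 4

Derivation:
Check each row:
  row 0: 0 empty cells -> FULL (clear)
  row 1: 0 empty cells -> FULL (clear)
  row 2: 5 empty cells -> not full
  row 3: 4 empty cells -> not full
  row 4: 0 empty cells -> FULL (clear)
  row 5: 1 empty cell -> not full
  row 6: 0 empty cells -> FULL (clear)
  row 7: 1 empty cell -> not full
Total rows cleared: 4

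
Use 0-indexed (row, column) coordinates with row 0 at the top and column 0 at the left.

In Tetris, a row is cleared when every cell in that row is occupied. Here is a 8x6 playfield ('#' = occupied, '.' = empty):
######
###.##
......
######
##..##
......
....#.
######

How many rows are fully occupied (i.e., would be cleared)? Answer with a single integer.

Answer: 3

Derivation:
Check each row:
  row 0: 0 empty cells -> FULL (clear)
  row 1: 1 empty cell -> not full
  row 2: 6 empty cells -> not full
  row 3: 0 empty cells -> FULL (clear)
  row 4: 2 empty cells -> not full
  row 5: 6 empty cells -> not full
  row 6: 5 empty cells -> not full
  row 7: 0 empty cells -> FULL (clear)
Total rows cleared: 3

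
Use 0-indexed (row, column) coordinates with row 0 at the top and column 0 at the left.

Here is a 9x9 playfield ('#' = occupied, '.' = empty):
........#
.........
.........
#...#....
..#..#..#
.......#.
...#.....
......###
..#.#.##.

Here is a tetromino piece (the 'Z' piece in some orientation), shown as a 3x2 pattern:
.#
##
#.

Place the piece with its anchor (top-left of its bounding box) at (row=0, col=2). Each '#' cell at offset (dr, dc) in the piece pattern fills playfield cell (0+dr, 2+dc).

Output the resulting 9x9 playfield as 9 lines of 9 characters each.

Answer: ...#....#
..##.....
..#......
#...#....
..#..#..#
.......#.
...#.....
......###
..#.#.##.

Derivation:
Fill (0+0,2+1) = (0,3)
Fill (0+1,2+0) = (1,2)
Fill (0+1,2+1) = (1,3)
Fill (0+2,2+0) = (2,2)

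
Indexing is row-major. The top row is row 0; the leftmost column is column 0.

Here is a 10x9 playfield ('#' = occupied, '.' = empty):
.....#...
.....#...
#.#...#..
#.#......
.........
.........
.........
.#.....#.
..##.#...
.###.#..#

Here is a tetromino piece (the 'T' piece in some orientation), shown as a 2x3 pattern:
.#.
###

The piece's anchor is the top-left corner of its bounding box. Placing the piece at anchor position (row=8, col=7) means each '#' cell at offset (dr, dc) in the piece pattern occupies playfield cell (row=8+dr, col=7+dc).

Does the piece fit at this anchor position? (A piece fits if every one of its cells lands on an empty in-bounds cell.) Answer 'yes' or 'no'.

Check each piece cell at anchor (8, 7):
  offset (0,1) -> (8,8): empty -> OK
  offset (1,0) -> (9,7): empty -> OK
  offset (1,1) -> (9,8): occupied ('#') -> FAIL
  offset (1,2) -> (9,9): out of bounds -> FAIL
All cells valid: no

Answer: no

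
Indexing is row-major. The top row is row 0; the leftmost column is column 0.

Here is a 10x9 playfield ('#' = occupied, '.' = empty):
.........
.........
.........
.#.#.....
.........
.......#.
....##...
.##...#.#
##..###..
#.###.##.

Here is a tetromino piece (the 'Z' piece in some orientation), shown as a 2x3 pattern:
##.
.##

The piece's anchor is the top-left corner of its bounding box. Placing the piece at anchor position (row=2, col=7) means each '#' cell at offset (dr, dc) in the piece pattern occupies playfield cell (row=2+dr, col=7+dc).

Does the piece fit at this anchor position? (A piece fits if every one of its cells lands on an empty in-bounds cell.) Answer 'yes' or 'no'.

Check each piece cell at anchor (2, 7):
  offset (0,0) -> (2,7): empty -> OK
  offset (0,1) -> (2,8): empty -> OK
  offset (1,1) -> (3,8): empty -> OK
  offset (1,2) -> (3,9): out of bounds -> FAIL
All cells valid: no

Answer: no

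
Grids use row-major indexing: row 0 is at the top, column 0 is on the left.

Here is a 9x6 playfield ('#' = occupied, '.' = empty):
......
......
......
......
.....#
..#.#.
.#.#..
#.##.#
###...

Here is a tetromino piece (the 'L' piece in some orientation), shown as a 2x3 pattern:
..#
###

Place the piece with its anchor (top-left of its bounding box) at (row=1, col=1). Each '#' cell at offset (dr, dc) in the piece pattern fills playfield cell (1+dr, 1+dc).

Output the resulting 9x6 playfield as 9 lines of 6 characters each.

Fill (1+0,1+2) = (1,3)
Fill (1+1,1+0) = (2,1)
Fill (1+1,1+1) = (2,2)
Fill (1+1,1+2) = (2,3)

Answer: ......
...#..
.###..
......
.....#
..#.#.
.#.#..
#.##.#
###...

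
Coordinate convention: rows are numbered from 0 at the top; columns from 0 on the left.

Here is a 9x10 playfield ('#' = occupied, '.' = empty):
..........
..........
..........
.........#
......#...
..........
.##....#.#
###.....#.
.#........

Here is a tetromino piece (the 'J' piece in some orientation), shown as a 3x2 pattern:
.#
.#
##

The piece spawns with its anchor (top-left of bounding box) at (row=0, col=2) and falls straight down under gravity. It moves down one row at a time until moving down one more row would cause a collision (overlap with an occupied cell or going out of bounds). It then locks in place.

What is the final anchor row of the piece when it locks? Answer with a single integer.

Answer: 3

Derivation:
Spawn at (row=0, col=2). Try each row:
  row 0: fits
  row 1: fits
  row 2: fits
  row 3: fits
  row 4: blocked -> lock at row 3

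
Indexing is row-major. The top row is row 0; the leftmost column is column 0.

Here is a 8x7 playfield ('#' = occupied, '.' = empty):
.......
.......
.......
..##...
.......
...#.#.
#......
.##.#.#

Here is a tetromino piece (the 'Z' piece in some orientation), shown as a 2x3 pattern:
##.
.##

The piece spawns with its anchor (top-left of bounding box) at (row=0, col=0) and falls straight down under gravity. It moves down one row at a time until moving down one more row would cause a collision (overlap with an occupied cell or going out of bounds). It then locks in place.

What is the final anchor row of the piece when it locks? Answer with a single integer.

Spawn at (row=0, col=0). Try each row:
  row 0: fits
  row 1: fits
  row 2: blocked -> lock at row 1

Answer: 1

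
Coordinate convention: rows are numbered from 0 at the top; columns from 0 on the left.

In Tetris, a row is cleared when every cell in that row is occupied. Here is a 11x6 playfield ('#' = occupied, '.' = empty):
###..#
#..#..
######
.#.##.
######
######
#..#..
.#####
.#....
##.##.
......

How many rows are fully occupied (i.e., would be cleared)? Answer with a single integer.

Answer: 3

Derivation:
Check each row:
  row 0: 2 empty cells -> not full
  row 1: 4 empty cells -> not full
  row 2: 0 empty cells -> FULL (clear)
  row 3: 3 empty cells -> not full
  row 4: 0 empty cells -> FULL (clear)
  row 5: 0 empty cells -> FULL (clear)
  row 6: 4 empty cells -> not full
  row 7: 1 empty cell -> not full
  row 8: 5 empty cells -> not full
  row 9: 2 empty cells -> not full
  row 10: 6 empty cells -> not full
Total rows cleared: 3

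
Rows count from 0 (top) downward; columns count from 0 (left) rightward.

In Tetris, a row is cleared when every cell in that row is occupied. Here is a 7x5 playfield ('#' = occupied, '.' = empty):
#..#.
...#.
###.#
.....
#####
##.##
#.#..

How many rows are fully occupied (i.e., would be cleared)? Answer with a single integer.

Check each row:
  row 0: 3 empty cells -> not full
  row 1: 4 empty cells -> not full
  row 2: 1 empty cell -> not full
  row 3: 5 empty cells -> not full
  row 4: 0 empty cells -> FULL (clear)
  row 5: 1 empty cell -> not full
  row 6: 3 empty cells -> not full
Total rows cleared: 1

Answer: 1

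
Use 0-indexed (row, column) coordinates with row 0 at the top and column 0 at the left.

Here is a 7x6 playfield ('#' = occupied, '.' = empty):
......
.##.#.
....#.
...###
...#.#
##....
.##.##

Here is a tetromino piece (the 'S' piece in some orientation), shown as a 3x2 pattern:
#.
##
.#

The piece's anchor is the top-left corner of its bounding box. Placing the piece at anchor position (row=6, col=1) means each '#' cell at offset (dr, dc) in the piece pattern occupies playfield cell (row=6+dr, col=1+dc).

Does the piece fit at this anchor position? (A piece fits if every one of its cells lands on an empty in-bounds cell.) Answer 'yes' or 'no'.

Check each piece cell at anchor (6, 1):
  offset (0,0) -> (6,1): occupied ('#') -> FAIL
  offset (1,0) -> (7,1): out of bounds -> FAIL
  offset (1,1) -> (7,2): out of bounds -> FAIL
  offset (2,1) -> (8,2): out of bounds -> FAIL
All cells valid: no

Answer: no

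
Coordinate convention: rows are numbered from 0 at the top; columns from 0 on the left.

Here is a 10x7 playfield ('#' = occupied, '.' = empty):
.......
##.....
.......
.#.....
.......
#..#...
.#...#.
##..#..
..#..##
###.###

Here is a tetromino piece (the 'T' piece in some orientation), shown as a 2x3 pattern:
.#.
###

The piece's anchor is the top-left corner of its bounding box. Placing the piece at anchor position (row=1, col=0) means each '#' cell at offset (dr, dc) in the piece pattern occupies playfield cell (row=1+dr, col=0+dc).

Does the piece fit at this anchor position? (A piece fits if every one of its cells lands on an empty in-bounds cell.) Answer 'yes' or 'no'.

Check each piece cell at anchor (1, 0):
  offset (0,1) -> (1,1): occupied ('#') -> FAIL
  offset (1,0) -> (2,0): empty -> OK
  offset (1,1) -> (2,1): empty -> OK
  offset (1,2) -> (2,2): empty -> OK
All cells valid: no

Answer: no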